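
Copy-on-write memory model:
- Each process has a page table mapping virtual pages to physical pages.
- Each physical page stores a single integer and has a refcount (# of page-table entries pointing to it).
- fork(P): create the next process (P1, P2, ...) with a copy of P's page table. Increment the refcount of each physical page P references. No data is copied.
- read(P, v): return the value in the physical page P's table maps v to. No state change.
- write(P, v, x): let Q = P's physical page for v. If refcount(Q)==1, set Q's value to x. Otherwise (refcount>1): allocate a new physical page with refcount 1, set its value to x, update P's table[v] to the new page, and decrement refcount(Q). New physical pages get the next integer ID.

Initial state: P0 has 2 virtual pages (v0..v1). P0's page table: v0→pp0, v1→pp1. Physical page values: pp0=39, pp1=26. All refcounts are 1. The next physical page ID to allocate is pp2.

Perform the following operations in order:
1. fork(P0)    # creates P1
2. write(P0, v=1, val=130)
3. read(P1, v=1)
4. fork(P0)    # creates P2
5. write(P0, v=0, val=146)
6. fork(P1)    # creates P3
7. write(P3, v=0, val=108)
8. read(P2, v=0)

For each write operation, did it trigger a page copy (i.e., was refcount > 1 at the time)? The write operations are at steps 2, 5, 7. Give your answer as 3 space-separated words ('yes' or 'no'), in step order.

Op 1: fork(P0) -> P1. 2 ppages; refcounts: pp0:2 pp1:2
Op 2: write(P0, v1, 130). refcount(pp1)=2>1 -> COPY to pp2. 3 ppages; refcounts: pp0:2 pp1:1 pp2:1
Op 3: read(P1, v1) -> 26. No state change.
Op 4: fork(P0) -> P2. 3 ppages; refcounts: pp0:3 pp1:1 pp2:2
Op 5: write(P0, v0, 146). refcount(pp0)=3>1 -> COPY to pp3. 4 ppages; refcounts: pp0:2 pp1:1 pp2:2 pp3:1
Op 6: fork(P1) -> P3. 4 ppages; refcounts: pp0:3 pp1:2 pp2:2 pp3:1
Op 7: write(P3, v0, 108). refcount(pp0)=3>1 -> COPY to pp4. 5 ppages; refcounts: pp0:2 pp1:2 pp2:2 pp3:1 pp4:1
Op 8: read(P2, v0) -> 39. No state change.

yes yes yes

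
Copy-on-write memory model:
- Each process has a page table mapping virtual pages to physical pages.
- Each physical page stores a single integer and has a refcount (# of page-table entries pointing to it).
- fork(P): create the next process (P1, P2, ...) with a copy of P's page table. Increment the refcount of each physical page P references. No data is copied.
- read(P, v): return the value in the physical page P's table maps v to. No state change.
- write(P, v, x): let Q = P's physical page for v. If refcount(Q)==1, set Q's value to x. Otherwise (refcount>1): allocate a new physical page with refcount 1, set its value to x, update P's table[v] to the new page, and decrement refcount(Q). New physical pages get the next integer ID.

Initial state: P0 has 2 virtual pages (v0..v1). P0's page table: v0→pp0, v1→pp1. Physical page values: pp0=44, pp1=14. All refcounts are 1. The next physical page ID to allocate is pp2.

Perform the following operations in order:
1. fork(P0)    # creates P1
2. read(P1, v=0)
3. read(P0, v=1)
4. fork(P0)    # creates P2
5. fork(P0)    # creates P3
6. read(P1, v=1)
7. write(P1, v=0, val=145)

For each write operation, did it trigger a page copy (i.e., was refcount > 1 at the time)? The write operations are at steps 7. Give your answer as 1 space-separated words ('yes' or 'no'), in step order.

Op 1: fork(P0) -> P1. 2 ppages; refcounts: pp0:2 pp1:2
Op 2: read(P1, v0) -> 44. No state change.
Op 3: read(P0, v1) -> 14. No state change.
Op 4: fork(P0) -> P2. 2 ppages; refcounts: pp0:3 pp1:3
Op 5: fork(P0) -> P3. 2 ppages; refcounts: pp0:4 pp1:4
Op 6: read(P1, v1) -> 14. No state change.
Op 7: write(P1, v0, 145). refcount(pp0)=4>1 -> COPY to pp2. 3 ppages; refcounts: pp0:3 pp1:4 pp2:1

yes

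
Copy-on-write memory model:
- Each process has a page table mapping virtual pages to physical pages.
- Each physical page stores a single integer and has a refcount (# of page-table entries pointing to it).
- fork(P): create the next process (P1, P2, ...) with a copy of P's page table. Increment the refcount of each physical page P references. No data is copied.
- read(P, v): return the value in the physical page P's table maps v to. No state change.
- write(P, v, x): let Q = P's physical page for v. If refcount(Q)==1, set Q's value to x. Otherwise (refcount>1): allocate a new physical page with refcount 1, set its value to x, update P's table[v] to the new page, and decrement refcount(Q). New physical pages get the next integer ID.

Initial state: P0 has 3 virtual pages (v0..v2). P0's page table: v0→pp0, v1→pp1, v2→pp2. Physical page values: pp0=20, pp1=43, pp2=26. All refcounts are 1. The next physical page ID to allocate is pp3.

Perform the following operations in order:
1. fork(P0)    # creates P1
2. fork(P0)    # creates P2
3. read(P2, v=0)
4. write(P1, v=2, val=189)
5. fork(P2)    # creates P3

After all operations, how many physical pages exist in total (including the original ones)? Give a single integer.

Answer: 4

Derivation:
Op 1: fork(P0) -> P1. 3 ppages; refcounts: pp0:2 pp1:2 pp2:2
Op 2: fork(P0) -> P2. 3 ppages; refcounts: pp0:3 pp1:3 pp2:3
Op 3: read(P2, v0) -> 20. No state change.
Op 4: write(P1, v2, 189). refcount(pp2)=3>1 -> COPY to pp3. 4 ppages; refcounts: pp0:3 pp1:3 pp2:2 pp3:1
Op 5: fork(P2) -> P3. 4 ppages; refcounts: pp0:4 pp1:4 pp2:3 pp3:1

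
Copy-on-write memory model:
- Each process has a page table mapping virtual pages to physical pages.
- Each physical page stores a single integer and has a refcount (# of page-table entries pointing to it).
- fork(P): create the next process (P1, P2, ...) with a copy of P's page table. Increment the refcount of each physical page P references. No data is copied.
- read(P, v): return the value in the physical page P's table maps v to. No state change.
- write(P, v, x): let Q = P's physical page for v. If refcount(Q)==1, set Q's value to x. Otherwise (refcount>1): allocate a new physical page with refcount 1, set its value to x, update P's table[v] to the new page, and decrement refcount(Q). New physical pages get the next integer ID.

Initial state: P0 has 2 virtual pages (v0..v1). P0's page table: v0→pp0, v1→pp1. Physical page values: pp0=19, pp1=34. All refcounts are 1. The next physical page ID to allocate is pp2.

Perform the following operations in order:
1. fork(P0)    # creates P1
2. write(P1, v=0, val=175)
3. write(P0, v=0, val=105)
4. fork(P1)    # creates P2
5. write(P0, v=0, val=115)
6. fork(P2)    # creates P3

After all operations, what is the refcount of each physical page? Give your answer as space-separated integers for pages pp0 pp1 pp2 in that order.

Op 1: fork(P0) -> P1. 2 ppages; refcounts: pp0:2 pp1:2
Op 2: write(P1, v0, 175). refcount(pp0)=2>1 -> COPY to pp2. 3 ppages; refcounts: pp0:1 pp1:2 pp2:1
Op 3: write(P0, v0, 105). refcount(pp0)=1 -> write in place. 3 ppages; refcounts: pp0:1 pp1:2 pp2:1
Op 4: fork(P1) -> P2. 3 ppages; refcounts: pp0:1 pp1:3 pp2:2
Op 5: write(P0, v0, 115). refcount(pp0)=1 -> write in place. 3 ppages; refcounts: pp0:1 pp1:3 pp2:2
Op 6: fork(P2) -> P3. 3 ppages; refcounts: pp0:1 pp1:4 pp2:3

Answer: 1 4 3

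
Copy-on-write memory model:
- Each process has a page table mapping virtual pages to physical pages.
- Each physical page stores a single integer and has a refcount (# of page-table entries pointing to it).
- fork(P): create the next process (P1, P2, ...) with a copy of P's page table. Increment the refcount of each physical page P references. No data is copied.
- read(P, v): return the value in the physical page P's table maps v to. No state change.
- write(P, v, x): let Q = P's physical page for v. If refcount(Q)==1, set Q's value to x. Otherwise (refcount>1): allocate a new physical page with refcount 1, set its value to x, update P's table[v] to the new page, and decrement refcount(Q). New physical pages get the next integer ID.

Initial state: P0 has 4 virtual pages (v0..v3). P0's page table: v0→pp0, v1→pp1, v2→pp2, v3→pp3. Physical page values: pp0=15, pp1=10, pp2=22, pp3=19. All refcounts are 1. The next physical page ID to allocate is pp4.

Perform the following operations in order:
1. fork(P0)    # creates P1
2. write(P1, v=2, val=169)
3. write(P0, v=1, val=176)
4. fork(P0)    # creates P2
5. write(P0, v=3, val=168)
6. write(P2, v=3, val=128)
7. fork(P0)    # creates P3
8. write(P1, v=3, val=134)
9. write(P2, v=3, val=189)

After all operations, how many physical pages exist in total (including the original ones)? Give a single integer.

Op 1: fork(P0) -> P1. 4 ppages; refcounts: pp0:2 pp1:2 pp2:2 pp3:2
Op 2: write(P1, v2, 169). refcount(pp2)=2>1 -> COPY to pp4. 5 ppages; refcounts: pp0:2 pp1:2 pp2:1 pp3:2 pp4:1
Op 3: write(P0, v1, 176). refcount(pp1)=2>1 -> COPY to pp5. 6 ppages; refcounts: pp0:2 pp1:1 pp2:1 pp3:2 pp4:1 pp5:1
Op 4: fork(P0) -> P2. 6 ppages; refcounts: pp0:3 pp1:1 pp2:2 pp3:3 pp4:1 pp5:2
Op 5: write(P0, v3, 168). refcount(pp3)=3>1 -> COPY to pp6. 7 ppages; refcounts: pp0:3 pp1:1 pp2:2 pp3:2 pp4:1 pp5:2 pp6:1
Op 6: write(P2, v3, 128). refcount(pp3)=2>1 -> COPY to pp7. 8 ppages; refcounts: pp0:3 pp1:1 pp2:2 pp3:1 pp4:1 pp5:2 pp6:1 pp7:1
Op 7: fork(P0) -> P3. 8 ppages; refcounts: pp0:4 pp1:1 pp2:3 pp3:1 pp4:1 pp5:3 pp6:2 pp7:1
Op 8: write(P1, v3, 134). refcount(pp3)=1 -> write in place. 8 ppages; refcounts: pp0:4 pp1:1 pp2:3 pp3:1 pp4:1 pp5:3 pp6:2 pp7:1
Op 9: write(P2, v3, 189). refcount(pp7)=1 -> write in place. 8 ppages; refcounts: pp0:4 pp1:1 pp2:3 pp3:1 pp4:1 pp5:3 pp6:2 pp7:1

Answer: 8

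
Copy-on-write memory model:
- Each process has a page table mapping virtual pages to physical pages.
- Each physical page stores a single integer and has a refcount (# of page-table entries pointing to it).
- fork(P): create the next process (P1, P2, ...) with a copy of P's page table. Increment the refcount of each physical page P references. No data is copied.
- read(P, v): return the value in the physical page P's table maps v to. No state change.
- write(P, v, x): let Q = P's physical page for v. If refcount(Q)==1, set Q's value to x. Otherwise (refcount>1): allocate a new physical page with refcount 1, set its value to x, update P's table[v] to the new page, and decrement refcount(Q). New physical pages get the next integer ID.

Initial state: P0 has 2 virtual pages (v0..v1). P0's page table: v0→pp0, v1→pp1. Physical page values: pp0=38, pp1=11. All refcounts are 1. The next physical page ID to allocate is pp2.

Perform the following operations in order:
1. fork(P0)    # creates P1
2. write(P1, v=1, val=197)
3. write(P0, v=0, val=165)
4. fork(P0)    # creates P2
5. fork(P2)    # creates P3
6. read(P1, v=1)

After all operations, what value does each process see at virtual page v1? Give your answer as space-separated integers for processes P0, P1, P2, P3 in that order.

Answer: 11 197 11 11

Derivation:
Op 1: fork(P0) -> P1. 2 ppages; refcounts: pp0:2 pp1:2
Op 2: write(P1, v1, 197). refcount(pp1)=2>1 -> COPY to pp2. 3 ppages; refcounts: pp0:2 pp1:1 pp2:1
Op 3: write(P0, v0, 165). refcount(pp0)=2>1 -> COPY to pp3. 4 ppages; refcounts: pp0:1 pp1:1 pp2:1 pp3:1
Op 4: fork(P0) -> P2. 4 ppages; refcounts: pp0:1 pp1:2 pp2:1 pp3:2
Op 5: fork(P2) -> P3. 4 ppages; refcounts: pp0:1 pp1:3 pp2:1 pp3:3
Op 6: read(P1, v1) -> 197. No state change.
P0: v1 -> pp1 = 11
P1: v1 -> pp2 = 197
P2: v1 -> pp1 = 11
P3: v1 -> pp1 = 11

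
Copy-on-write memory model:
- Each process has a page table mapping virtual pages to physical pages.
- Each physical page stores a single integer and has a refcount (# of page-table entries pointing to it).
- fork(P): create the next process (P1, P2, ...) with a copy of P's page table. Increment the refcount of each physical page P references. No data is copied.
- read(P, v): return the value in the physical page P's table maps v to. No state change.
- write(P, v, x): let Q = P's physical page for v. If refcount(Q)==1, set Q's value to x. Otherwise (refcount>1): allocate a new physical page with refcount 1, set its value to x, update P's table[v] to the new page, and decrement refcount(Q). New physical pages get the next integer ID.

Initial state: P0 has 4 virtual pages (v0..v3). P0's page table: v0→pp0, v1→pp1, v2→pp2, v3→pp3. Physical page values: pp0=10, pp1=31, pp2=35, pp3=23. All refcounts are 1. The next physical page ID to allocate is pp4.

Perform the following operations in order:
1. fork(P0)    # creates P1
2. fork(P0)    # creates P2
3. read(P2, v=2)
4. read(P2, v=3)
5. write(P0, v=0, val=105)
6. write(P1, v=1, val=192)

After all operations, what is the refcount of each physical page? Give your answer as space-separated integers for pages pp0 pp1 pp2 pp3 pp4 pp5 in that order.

Op 1: fork(P0) -> P1. 4 ppages; refcounts: pp0:2 pp1:2 pp2:2 pp3:2
Op 2: fork(P0) -> P2. 4 ppages; refcounts: pp0:3 pp1:3 pp2:3 pp3:3
Op 3: read(P2, v2) -> 35. No state change.
Op 4: read(P2, v3) -> 23. No state change.
Op 5: write(P0, v0, 105). refcount(pp0)=3>1 -> COPY to pp4. 5 ppages; refcounts: pp0:2 pp1:3 pp2:3 pp3:3 pp4:1
Op 6: write(P1, v1, 192). refcount(pp1)=3>1 -> COPY to pp5. 6 ppages; refcounts: pp0:2 pp1:2 pp2:3 pp3:3 pp4:1 pp5:1

Answer: 2 2 3 3 1 1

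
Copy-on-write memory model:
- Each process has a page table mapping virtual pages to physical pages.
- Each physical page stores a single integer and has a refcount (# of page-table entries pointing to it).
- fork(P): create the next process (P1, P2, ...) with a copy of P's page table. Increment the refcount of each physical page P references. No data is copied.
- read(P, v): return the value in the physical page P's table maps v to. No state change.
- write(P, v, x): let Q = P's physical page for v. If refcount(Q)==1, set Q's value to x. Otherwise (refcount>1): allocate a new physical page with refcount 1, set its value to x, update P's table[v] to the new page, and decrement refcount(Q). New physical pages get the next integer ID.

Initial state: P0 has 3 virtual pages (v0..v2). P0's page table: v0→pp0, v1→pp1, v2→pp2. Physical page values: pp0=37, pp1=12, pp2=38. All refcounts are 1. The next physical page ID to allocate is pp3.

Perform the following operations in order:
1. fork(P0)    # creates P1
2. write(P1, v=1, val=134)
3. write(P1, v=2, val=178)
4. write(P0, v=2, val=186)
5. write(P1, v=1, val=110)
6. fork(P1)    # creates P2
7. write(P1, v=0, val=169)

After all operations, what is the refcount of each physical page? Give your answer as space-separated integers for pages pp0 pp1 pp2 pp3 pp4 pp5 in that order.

Answer: 2 1 1 2 2 1

Derivation:
Op 1: fork(P0) -> P1. 3 ppages; refcounts: pp0:2 pp1:2 pp2:2
Op 2: write(P1, v1, 134). refcount(pp1)=2>1 -> COPY to pp3. 4 ppages; refcounts: pp0:2 pp1:1 pp2:2 pp3:1
Op 3: write(P1, v2, 178). refcount(pp2)=2>1 -> COPY to pp4. 5 ppages; refcounts: pp0:2 pp1:1 pp2:1 pp3:1 pp4:1
Op 4: write(P0, v2, 186). refcount(pp2)=1 -> write in place. 5 ppages; refcounts: pp0:2 pp1:1 pp2:1 pp3:1 pp4:1
Op 5: write(P1, v1, 110). refcount(pp3)=1 -> write in place. 5 ppages; refcounts: pp0:2 pp1:1 pp2:1 pp3:1 pp4:1
Op 6: fork(P1) -> P2. 5 ppages; refcounts: pp0:3 pp1:1 pp2:1 pp3:2 pp4:2
Op 7: write(P1, v0, 169). refcount(pp0)=3>1 -> COPY to pp5. 6 ppages; refcounts: pp0:2 pp1:1 pp2:1 pp3:2 pp4:2 pp5:1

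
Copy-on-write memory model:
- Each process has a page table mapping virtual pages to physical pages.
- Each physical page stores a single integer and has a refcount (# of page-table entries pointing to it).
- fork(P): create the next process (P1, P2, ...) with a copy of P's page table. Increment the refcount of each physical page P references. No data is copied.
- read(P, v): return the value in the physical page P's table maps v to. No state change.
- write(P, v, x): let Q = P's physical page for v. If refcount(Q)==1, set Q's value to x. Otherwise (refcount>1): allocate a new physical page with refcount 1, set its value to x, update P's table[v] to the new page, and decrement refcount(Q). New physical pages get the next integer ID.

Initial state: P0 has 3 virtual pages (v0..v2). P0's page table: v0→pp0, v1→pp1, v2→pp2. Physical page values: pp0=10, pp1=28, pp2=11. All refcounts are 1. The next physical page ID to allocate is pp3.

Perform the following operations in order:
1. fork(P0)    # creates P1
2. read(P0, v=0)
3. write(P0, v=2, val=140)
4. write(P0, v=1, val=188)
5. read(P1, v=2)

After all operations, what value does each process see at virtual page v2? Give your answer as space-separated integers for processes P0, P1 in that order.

Op 1: fork(P0) -> P1. 3 ppages; refcounts: pp0:2 pp1:2 pp2:2
Op 2: read(P0, v0) -> 10. No state change.
Op 3: write(P0, v2, 140). refcount(pp2)=2>1 -> COPY to pp3. 4 ppages; refcounts: pp0:2 pp1:2 pp2:1 pp3:1
Op 4: write(P0, v1, 188). refcount(pp1)=2>1 -> COPY to pp4. 5 ppages; refcounts: pp0:2 pp1:1 pp2:1 pp3:1 pp4:1
Op 5: read(P1, v2) -> 11. No state change.
P0: v2 -> pp3 = 140
P1: v2 -> pp2 = 11

Answer: 140 11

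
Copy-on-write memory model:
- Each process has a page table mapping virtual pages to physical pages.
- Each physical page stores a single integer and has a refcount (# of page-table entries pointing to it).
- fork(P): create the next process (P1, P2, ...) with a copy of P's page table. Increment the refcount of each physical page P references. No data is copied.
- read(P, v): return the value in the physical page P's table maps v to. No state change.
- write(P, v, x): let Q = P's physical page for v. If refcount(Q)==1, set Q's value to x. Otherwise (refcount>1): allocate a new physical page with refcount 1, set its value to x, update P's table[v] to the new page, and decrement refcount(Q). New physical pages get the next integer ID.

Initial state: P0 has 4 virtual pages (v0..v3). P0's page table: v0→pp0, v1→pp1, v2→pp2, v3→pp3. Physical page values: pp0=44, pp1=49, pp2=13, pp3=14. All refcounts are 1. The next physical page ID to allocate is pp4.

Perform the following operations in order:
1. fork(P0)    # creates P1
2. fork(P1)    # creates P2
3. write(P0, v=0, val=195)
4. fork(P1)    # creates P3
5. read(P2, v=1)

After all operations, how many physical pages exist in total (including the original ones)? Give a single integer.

Op 1: fork(P0) -> P1. 4 ppages; refcounts: pp0:2 pp1:2 pp2:2 pp3:2
Op 2: fork(P1) -> P2. 4 ppages; refcounts: pp0:3 pp1:3 pp2:3 pp3:3
Op 3: write(P0, v0, 195). refcount(pp0)=3>1 -> COPY to pp4. 5 ppages; refcounts: pp0:2 pp1:3 pp2:3 pp3:3 pp4:1
Op 4: fork(P1) -> P3. 5 ppages; refcounts: pp0:3 pp1:4 pp2:4 pp3:4 pp4:1
Op 5: read(P2, v1) -> 49. No state change.

Answer: 5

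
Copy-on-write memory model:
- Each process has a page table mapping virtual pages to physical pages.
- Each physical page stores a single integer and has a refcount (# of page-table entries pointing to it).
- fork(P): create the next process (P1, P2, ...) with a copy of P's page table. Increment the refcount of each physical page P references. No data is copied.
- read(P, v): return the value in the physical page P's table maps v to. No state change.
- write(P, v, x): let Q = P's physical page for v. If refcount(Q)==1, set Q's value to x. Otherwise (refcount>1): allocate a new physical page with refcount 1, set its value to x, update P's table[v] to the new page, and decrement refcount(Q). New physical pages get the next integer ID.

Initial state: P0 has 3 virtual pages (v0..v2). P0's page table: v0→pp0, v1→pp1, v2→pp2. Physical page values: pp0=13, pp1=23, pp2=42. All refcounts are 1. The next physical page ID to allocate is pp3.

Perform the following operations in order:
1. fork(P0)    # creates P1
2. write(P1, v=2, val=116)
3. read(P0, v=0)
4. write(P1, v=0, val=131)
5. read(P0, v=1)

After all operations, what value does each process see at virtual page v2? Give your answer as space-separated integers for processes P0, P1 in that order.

Op 1: fork(P0) -> P1. 3 ppages; refcounts: pp0:2 pp1:2 pp2:2
Op 2: write(P1, v2, 116). refcount(pp2)=2>1 -> COPY to pp3. 4 ppages; refcounts: pp0:2 pp1:2 pp2:1 pp3:1
Op 3: read(P0, v0) -> 13. No state change.
Op 4: write(P1, v0, 131). refcount(pp0)=2>1 -> COPY to pp4. 5 ppages; refcounts: pp0:1 pp1:2 pp2:1 pp3:1 pp4:1
Op 5: read(P0, v1) -> 23. No state change.
P0: v2 -> pp2 = 42
P1: v2 -> pp3 = 116

Answer: 42 116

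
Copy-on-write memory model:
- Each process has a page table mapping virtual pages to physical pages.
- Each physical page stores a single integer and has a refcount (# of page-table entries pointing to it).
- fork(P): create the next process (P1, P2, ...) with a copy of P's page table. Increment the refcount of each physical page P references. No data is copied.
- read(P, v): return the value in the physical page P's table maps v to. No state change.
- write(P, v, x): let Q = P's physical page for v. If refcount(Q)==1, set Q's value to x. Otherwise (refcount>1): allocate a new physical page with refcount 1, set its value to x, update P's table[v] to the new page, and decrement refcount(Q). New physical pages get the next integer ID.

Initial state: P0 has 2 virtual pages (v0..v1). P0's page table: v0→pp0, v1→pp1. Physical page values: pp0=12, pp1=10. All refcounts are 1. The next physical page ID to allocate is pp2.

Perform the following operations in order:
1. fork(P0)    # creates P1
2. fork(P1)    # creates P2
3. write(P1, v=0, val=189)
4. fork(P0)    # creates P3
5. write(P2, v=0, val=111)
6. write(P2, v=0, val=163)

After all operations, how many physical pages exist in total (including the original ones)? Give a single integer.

Answer: 4

Derivation:
Op 1: fork(P0) -> P1. 2 ppages; refcounts: pp0:2 pp1:2
Op 2: fork(P1) -> P2. 2 ppages; refcounts: pp0:3 pp1:3
Op 3: write(P1, v0, 189). refcount(pp0)=3>1 -> COPY to pp2. 3 ppages; refcounts: pp0:2 pp1:3 pp2:1
Op 4: fork(P0) -> P3. 3 ppages; refcounts: pp0:3 pp1:4 pp2:1
Op 5: write(P2, v0, 111). refcount(pp0)=3>1 -> COPY to pp3. 4 ppages; refcounts: pp0:2 pp1:4 pp2:1 pp3:1
Op 6: write(P2, v0, 163). refcount(pp3)=1 -> write in place. 4 ppages; refcounts: pp0:2 pp1:4 pp2:1 pp3:1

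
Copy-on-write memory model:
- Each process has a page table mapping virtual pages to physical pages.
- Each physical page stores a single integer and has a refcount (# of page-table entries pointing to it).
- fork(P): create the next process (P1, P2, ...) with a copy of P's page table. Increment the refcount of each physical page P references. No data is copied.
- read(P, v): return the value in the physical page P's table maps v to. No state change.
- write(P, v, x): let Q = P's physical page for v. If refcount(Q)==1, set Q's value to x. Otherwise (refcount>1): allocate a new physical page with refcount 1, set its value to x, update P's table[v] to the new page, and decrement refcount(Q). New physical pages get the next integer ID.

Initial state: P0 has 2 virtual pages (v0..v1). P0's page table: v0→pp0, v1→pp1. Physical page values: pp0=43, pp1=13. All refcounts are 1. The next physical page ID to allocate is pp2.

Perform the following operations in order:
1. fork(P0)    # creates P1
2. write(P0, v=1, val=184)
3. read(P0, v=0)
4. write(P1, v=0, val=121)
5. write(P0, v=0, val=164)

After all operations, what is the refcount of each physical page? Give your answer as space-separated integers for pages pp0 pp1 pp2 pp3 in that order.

Answer: 1 1 1 1

Derivation:
Op 1: fork(P0) -> P1. 2 ppages; refcounts: pp0:2 pp1:2
Op 2: write(P0, v1, 184). refcount(pp1)=2>1 -> COPY to pp2. 3 ppages; refcounts: pp0:2 pp1:1 pp2:1
Op 3: read(P0, v0) -> 43. No state change.
Op 4: write(P1, v0, 121). refcount(pp0)=2>1 -> COPY to pp3. 4 ppages; refcounts: pp0:1 pp1:1 pp2:1 pp3:1
Op 5: write(P0, v0, 164). refcount(pp0)=1 -> write in place. 4 ppages; refcounts: pp0:1 pp1:1 pp2:1 pp3:1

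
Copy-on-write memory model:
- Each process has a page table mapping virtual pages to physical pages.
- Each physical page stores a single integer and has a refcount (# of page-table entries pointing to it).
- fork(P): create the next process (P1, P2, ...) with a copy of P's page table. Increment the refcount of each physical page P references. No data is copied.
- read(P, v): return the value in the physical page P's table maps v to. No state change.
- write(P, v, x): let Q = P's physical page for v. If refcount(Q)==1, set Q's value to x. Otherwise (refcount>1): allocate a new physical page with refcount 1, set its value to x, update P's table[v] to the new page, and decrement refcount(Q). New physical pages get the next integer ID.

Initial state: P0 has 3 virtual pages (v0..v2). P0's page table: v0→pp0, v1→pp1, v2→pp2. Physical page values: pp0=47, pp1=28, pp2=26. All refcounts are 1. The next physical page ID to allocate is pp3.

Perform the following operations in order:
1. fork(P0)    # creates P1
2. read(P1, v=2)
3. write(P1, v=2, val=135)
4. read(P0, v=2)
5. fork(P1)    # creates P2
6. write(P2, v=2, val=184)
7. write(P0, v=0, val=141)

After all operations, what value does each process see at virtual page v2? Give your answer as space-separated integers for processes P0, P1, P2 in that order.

Op 1: fork(P0) -> P1. 3 ppages; refcounts: pp0:2 pp1:2 pp2:2
Op 2: read(P1, v2) -> 26. No state change.
Op 3: write(P1, v2, 135). refcount(pp2)=2>1 -> COPY to pp3. 4 ppages; refcounts: pp0:2 pp1:2 pp2:1 pp3:1
Op 4: read(P0, v2) -> 26. No state change.
Op 5: fork(P1) -> P2. 4 ppages; refcounts: pp0:3 pp1:3 pp2:1 pp3:2
Op 6: write(P2, v2, 184). refcount(pp3)=2>1 -> COPY to pp4. 5 ppages; refcounts: pp0:3 pp1:3 pp2:1 pp3:1 pp4:1
Op 7: write(P0, v0, 141). refcount(pp0)=3>1 -> COPY to pp5. 6 ppages; refcounts: pp0:2 pp1:3 pp2:1 pp3:1 pp4:1 pp5:1
P0: v2 -> pp2 = 26
P1: v2 -> pp3 = 135
P2: v2 -> pp4 = 184

Answer: 26 135 184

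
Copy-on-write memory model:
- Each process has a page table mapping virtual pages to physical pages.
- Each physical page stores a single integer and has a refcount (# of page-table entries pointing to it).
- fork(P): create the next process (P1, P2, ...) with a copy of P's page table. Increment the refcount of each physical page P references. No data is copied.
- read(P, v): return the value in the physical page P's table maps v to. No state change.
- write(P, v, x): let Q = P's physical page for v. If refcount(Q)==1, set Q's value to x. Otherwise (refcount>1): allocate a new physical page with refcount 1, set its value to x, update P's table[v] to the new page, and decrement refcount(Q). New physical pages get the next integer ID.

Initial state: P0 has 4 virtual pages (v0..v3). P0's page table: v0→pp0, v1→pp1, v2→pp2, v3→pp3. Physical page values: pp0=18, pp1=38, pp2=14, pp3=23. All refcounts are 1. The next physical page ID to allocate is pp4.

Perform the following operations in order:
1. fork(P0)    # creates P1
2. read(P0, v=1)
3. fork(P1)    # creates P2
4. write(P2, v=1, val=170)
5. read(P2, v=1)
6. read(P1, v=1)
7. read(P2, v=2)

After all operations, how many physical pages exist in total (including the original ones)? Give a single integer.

Answer: 5

Derivation:
Op 1: fork(P0) -> P1. 4 ppages; refcounts: pp0:2 pp1:2 pp2:2 pp3:2
Op 2: read(P0, v1) -> 38. No state change.
Op 3: fork(P1) -> P2. 4 ppages; refcounts: pp0:3 pp1:3 pp2:3 pp3:3
Op 4: write(P2, v1, 170). refcount(pp1)=3>1 -> COPY to pp4. 5 ppages; refcounts: pp0:3 pp1:2 pp2:3 pp3:3 pp4:1
Op 5: read(P2, v1) -> 170. No state change.
Op 6: read(P1, v1) -> 38. No state change.
Op 7: read(P2, v2) -> 14. No state change.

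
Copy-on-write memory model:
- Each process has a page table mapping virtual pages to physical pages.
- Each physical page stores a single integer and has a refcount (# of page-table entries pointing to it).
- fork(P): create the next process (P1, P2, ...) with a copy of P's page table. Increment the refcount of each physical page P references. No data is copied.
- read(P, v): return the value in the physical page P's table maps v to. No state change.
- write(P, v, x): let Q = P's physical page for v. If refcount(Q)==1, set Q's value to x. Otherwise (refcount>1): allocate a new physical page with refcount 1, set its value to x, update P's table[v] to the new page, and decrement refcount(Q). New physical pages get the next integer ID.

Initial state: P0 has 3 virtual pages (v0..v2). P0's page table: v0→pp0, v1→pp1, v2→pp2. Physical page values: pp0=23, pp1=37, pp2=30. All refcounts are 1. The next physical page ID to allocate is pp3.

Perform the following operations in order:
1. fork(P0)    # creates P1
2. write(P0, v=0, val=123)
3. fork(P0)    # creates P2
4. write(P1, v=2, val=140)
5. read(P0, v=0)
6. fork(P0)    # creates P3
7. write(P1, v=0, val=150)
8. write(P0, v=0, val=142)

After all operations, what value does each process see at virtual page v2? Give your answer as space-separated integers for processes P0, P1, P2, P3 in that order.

Op 1: fork(P0) -> P1. 3 ppages; refcounts: pp0:2 pp1:2 pp2:2
Op 2: write(P0, v0, 123). refcount(pp0)=2>1 -> COPY to pp3. 4 ppages; refcounts: pp0:1 pp1:2 pp2:2 pp3:1
Op 3: fork(P0) -> P2. 4 ppages; refcounts: pp0:1 pp1:3 pp2:3 pp3:2
Op 4: write(P1, v2, 140). refcount(pp2)=3>1 -> COPY to pp4. 5 ppages; refcounts: pp0:1 pp1:3 pp2:2 pp3:2 pp4:1
Op 5: read(P0, v0) -> 123. No state change.
Op 6: fork(P0) -> P3. 5 ppages; refcounts: pp0:1 pp1:4 pp2:3 pp3:3 pp4:1
Op 7: write(P1, v0, 150). refcount(pp0)=1 -> write in place. 5 ppages; refcounts: pp0:1 pp1:4 pp2:3 pp3:3 pp4:1
Op 8: write(P0, v0, 142). refcount(pp3)=3>1 -> COPY to pp5. 6 ppages; refcounts: pp0:1 pp1:4 pp2:3 pp3:2 pp4:1 pp5:1
P0: v2 -> pp2 = 30
P1: v2 -> pp4 = 140
P2: v2 -> pp2 = 30
P3: v2 -> pp2 = 30

Answer: 30 140 30 30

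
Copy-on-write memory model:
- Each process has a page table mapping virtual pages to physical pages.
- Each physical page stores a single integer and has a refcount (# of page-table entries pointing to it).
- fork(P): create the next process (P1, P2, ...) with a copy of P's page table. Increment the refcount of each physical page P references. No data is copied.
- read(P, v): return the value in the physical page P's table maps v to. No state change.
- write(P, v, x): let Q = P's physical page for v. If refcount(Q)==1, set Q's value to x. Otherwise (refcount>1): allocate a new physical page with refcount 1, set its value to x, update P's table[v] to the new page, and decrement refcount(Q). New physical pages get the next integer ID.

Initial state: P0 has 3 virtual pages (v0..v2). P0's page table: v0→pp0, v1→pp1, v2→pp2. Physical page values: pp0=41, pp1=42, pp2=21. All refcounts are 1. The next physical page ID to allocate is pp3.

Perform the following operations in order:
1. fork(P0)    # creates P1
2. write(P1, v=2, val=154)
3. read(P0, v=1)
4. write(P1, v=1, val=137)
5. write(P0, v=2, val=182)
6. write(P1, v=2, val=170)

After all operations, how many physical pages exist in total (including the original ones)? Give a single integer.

Answer: 5

Derivation:
Op 1: fork(P0) -> P1. 3 ppages; refcounts: pp0:2 pp1:2 pp2:2
Op 2: write(P1, v2, 154). refcount(pp2)=2>1 -> COPY to pp3. 4 ppages; refcounts: pp0:2 pp1:2 pp2:1 pp3:1
Op 3: read(P0, v1) -> 42. No state change.
Op 4: write(P1, v1, 137). refcount(pp1)=2>1 -> COPY to pp4. 5 ppages; refcounts: pp0:2 pp1:1 pp2:1 pp3:1 pp4:1
Op 5: write(P0, v2, 182). refcount(pp2)=1 -> write in place. 5 ppages; refcounts: pp0:2 pp1:1 pp2:1 pp3:1 pp4:1
Op 6: write(P1, v2, 170). refcount(pp3)=1 -> write in place. 5 ppages; refcounts: pp0:2 pp1:1 pp2:1 pp3:1 pp4:1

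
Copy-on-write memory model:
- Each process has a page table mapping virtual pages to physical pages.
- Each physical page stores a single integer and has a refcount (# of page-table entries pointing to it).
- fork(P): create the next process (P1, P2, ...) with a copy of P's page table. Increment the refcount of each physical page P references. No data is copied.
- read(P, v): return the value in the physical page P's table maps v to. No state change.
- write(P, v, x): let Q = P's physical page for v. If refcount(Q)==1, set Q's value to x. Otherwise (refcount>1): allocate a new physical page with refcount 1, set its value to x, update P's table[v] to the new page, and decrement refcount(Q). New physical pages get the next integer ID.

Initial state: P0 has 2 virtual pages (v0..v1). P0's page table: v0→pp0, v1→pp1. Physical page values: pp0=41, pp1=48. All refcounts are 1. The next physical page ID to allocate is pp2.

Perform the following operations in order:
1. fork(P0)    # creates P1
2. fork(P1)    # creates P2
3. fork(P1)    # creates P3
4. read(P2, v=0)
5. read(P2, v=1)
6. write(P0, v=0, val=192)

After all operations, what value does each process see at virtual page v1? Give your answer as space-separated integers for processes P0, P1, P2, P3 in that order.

Op 1: fork(P0) -> P1. 2 ppages; refcounts: pp0:2 pp1:2
Op 2: fork(P1) -> P2. 2 ppages; refcounts: pp0:3 pp1:3
Op 3: fork(P1) -> P3. 2 ppages; refcounts: pp0:4 pp1:4
Op 4: read(P2, v0) -> 41. No state change.
Op 5: read(P2, v1) -> 48. No state change.
Op 6: write(P0, v0, 192). refcount(pp0)=4>1 -> COPY to pp2. 3 ppages; refcounts: pp0:3 pp1:4 pp2:1
P0: v1 -> pp1 = 48
P1: v1 -> pp1 = 48
P2: v1 -> pp1 = 48
P3: v1 -> pp1 = 48

Answer: 48 48 48 48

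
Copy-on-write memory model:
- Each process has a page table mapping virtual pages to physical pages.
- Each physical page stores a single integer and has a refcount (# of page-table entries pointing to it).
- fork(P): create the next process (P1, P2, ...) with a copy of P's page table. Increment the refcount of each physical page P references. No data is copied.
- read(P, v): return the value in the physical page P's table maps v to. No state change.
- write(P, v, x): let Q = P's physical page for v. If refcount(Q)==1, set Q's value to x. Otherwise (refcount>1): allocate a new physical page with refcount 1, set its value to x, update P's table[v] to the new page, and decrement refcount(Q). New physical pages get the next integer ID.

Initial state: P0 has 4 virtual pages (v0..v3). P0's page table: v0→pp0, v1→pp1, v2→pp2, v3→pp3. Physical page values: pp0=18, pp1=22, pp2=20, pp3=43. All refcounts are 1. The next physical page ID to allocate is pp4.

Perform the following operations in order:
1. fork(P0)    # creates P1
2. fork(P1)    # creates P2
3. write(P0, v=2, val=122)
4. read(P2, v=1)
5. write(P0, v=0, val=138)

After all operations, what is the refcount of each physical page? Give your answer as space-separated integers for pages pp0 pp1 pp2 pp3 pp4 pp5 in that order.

Op 1: fork(P0) -> P1. 4 ppages; refcounts: pp0:2 pp1:2 pp2:2 pp3:2
Op 2: fork(P1) -> P2. 4 ppages; refcounts: pp0:3 pp1:3 pp2:3 pp3:3
Op 3: write(P0, v2, 122). refcount(pp2)=3>1 -> COPY to pp4. 5 ppages; refcounts: pp0:3 pp1:3 pp2:2 pp3:3 pp4:1
Op 4: read(P2, v1) -> 22. No state change.
Op 5: write(P0, v0, 138). refcount(pp0)=3>1 -> COPY to pp5. 6 ppages; refcounts: pp0:2 pp1:3 pp2:2 pp3:3 pp4:1 pp5:1

Answer: 2 3 2 3 1 1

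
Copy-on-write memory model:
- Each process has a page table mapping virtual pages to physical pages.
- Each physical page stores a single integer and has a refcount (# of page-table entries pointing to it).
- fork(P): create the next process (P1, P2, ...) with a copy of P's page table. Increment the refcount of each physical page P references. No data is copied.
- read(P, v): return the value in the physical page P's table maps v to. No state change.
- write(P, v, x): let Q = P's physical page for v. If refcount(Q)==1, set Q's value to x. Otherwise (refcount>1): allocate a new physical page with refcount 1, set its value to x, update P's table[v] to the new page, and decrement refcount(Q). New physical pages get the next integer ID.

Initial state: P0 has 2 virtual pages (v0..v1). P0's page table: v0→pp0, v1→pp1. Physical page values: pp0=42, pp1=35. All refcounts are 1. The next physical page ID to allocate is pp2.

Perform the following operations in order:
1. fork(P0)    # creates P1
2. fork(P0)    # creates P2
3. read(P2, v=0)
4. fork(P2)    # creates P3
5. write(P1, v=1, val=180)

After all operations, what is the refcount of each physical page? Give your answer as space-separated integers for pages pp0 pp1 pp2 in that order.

Op 1: fork(P0) -> P1. 2 ppages; refcounts: pp0:2 pp1:2
Op 2: fork(P0) -> P2. 2 ppages; refcounts: pp0:3 pp1:3
Op 3: read(P2, v0) -> 42. No state change.
Op 4: fork(P2) -> P3. 2 ppages; refcounts: pp0:4 pp1:4
Op 5: write(P1, v1, 180). refcount(pp1)=4>1 -> COPY to pp2. 3 ppages; refcounts: pp0:4 pp1:3 pp2:1

Answer: 4 3 1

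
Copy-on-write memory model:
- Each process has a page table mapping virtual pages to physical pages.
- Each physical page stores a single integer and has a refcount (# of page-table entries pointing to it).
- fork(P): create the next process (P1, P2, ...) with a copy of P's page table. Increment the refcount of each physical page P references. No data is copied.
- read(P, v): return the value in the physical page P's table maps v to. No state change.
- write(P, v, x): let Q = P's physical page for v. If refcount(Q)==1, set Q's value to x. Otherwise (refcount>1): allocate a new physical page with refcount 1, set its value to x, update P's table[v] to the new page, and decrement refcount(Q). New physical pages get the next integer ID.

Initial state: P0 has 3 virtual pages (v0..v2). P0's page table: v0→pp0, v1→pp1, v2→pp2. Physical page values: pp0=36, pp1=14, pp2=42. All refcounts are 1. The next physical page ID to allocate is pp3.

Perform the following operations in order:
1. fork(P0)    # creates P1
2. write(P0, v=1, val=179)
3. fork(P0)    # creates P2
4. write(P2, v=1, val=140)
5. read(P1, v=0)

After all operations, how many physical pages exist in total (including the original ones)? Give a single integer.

Op 1: fork(P0) -> P1. 3 ppages; refcounts: pp0:2 pp1:2 pp2:2
Op 2: write(P0, v1, 179). refcount(pp1)=2>1 -> COPY to pp3. 4 ppages; refcounts: pp0:2 pp1:1 pp2:2 pp3:1
Op 3: fork(P0) -> P2. 4 ppages; refcounts: pp0:3 pp1:1 pp2:3 pp3:2
Op 4: write(P2, v1, 140). refcount(pp3)=2>1 -> COPY to pp4. 5 ppages; refcounts: pp0:3 pp1:1 pp2:3 pp3:1 pp4:1
Op 5: read(P1, v0) -> 36. No state change.

Answer: 5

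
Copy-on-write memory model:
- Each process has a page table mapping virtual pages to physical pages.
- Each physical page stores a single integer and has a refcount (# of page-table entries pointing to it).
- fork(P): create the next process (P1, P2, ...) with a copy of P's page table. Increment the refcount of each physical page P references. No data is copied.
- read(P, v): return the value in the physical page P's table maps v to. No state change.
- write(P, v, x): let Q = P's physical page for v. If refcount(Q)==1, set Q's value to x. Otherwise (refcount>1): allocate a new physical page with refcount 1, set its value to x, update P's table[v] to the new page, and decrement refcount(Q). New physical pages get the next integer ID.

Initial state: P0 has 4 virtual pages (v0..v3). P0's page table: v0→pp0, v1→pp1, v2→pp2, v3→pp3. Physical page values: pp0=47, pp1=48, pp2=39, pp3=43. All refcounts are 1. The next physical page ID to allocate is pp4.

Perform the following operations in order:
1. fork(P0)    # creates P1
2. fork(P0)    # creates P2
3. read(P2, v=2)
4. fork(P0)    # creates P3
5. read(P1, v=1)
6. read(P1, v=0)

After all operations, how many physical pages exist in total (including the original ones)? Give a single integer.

Op 1: fork(P0) -> P1. 4 ppages; refcounts: pp0:2 pp1:2 pp2:2 pp3:2
Op 2: fork(P0) -> P2. 4 ppages; refcounts: pp0:3 pp1:3 pp2:3 pp3:3
Op 3: read(P2, v2) -> 39. No state change.
Op 4: fork(P0) -> P3. 4 ppages; refcounts: pp0:4 pp1:4 pp2:4 pp3:4
Op 5: read(P1, v1) -> 48. No state change.
Op 6: read(P1, v0) -> 47. No state change.

Answer: 4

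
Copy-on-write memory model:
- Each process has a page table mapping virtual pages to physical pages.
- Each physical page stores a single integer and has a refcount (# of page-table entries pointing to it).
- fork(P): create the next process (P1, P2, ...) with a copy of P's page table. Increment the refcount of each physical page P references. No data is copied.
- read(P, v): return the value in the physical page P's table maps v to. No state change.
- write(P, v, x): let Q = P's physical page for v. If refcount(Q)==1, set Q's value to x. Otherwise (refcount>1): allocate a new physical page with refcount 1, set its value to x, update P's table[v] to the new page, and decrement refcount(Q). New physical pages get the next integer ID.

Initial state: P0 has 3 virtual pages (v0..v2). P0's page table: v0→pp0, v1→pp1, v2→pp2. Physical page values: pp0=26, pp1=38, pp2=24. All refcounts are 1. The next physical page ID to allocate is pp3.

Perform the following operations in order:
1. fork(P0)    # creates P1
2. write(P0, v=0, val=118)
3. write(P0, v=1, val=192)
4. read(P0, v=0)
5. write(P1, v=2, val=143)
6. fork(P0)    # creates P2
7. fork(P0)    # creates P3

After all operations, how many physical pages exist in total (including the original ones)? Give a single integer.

Answer: 6

Derivation:
Op 1: fork(P0) -> P1. 3 ppages; refcounts: pp0:2 pp1:2 pp2:2
Op 2: write(P0, v0, 118). refcount(pp0)=2>1 -> COPY to pp3. 4 ppages; refcounts: pp0:1 pp1:2 pp2:2 pp3:1
Op 3: write(P0, v1, 192). refcount(pp1)=2>1 -> COPY to pp4. 5 ppages; refcounts: pp0:1 pp1:1 pp2:2 pp3:1 pp4:1
Op 4: read(P0, v0) -> 118. No state change.
Op 5: write(P1, v2, 143). refcount(pp2)=2>1 -> COPY to pp5. 6 ppages; refcounts: pp0:1 pp1:1 pp2:1 pp3:1 pp4:1 pp5:1
Op 6: fork(P0) -> P2. 6 ppages; refcounts: pp0:1 pp1:1 pp2:2 pp3:2 pp4:2 pp5:1
Op 7: fork(P0) -> P3. 6 ppages; refcounts: pp0:1 pp1:1 pp2:3 pp3:3 pp4:3 pp5:1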